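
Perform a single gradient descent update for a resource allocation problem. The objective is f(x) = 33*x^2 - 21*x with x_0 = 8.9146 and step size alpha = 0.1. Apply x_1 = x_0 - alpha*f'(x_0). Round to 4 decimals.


We compute the gradient at x_0 and apply the update.
f'(x) = 66*x - 21
f'(8.9146) = 66*8.9146 - 21 = 567.3636
x_1 = 8.9146 - 0.1*567.3636 = -47.8218


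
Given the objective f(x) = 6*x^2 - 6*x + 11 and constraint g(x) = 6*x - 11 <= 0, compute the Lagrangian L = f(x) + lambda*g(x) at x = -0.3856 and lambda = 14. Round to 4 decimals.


Step 1: Evaluate f(x).
f(-0.3856) = 6*(-0.3856)^2 - 6*(-0.3856) + 11 = 14.2057
Step 2: Evaluate g(x).
g(-0.3856) = 6*-0.3856 - 11 = -13.3136
Step 3: Compute Lagrangian.
L = 14.2057 + 14*-13.3136 = -172.1847


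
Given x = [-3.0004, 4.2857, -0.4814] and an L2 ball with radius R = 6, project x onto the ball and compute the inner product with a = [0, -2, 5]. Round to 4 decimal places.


Step 1: Compute ||x|| (intermediates to 6 decimals).
||x|| = sqrt((-3.0004)^2 + 4.2857^2 + (-0.4814)^2) = 5.253701
Step 2: Project.
Since ||x|| <= R, proj = x (no scaling needed).
proj(x) = [-3.0004, 4.2857, -0.4814]
Step 3: Dot product.
a^T * proj(x) = 0*(-3.0004) - 2*4.2857 + 5*(-0.4814) = -10.9784


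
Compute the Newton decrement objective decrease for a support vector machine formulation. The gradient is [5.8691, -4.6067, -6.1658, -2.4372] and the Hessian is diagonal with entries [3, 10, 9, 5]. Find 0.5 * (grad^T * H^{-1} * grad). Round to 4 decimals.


Step 1: H is diagonal, so H^(-1) * g = [1.9564, -0.4607, -0.6851, -0.4874].
Step 2: g^T H^(-1) g = sum_i g_i^2 / H_ii
  = (5.8691)^2/3 + (-4.6067)^2/10 + (-6.1658)^2/9 + (-2.4372)^2/5
  = 11.4821 + 2.1222 + 4.2241 + 1.188 = 19.0164
Step 3: Objective decrease = 0.5 * g^T H^(-1) g = 9.5082


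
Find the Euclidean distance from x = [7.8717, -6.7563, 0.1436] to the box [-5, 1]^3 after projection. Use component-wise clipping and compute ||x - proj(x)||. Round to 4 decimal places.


Project each component onto [-5, 1].
clip(7.8717) = 1.0, clip(-6.7563) = -5.0, clip(0.1436) = 0.1436
Projection = [1.0, -5.0, 0.1436]
Squared diffs: [47.2203, 3.0846, 0.0]
Distance = sqrt(50.3049) = 7.0926


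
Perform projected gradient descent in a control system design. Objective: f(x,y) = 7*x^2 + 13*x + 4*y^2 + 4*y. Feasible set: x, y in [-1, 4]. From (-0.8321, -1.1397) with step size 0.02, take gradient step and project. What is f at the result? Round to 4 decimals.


Step 1: Compute gradient at (-0.8321, -1.1397).
grad_x = 2*7*-0.8321 + 13 = 1.3506
grad_y = 2*4*-1.1397 + 4 = -5.1176
Step 2: Gradient step.
x_raw = -0.8321 - 0.02*1.3506 = -0.8591
y_raw = -1.1397 - 0.02*-5.1176 = -1.0373
Step 3: Project onto [-1, 4].
x_proj = clip(-0.8591) = -0.8591
y_proj = clip(-1.0373) = -1.0
Step 4: Evaluate f.
f(-0.8591, -1.0) = -6.0019


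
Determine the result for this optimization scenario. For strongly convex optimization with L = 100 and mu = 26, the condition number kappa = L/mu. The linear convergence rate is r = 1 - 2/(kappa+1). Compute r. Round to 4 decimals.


Step 1: Compute the condition number.
kappa = L/mu = 100/26 = 3.8462
Step 2: Compute the convergence rate.
r = 1 - 2/(kappa + 1) = 1 - 2*mu/(L + mu) = (L - mu)/(L + mu) = 74/126 = 0.5873


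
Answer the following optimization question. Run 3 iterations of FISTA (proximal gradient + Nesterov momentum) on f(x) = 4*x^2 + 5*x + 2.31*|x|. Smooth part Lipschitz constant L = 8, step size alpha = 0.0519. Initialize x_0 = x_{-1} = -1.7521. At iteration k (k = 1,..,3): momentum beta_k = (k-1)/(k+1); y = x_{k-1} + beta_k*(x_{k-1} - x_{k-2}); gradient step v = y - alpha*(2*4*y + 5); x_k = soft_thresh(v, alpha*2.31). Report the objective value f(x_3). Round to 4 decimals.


FISTA on f(x) = 4*x^2 + 5*x + 2.31*|x|
L = 8, alpha = 0.0519
Iteration 1: beta = 0.0, y = -1.7521 + 0.0*(-1.7521 + 1.7521) = -1.7521
  grad(y) = -9.0168, v = y - alpha*grad = -1.2841
  prox(v) = soft_thresh(-1.2841, 0.1199) = -1.1642
Iteration 2: beta = 0.3333, y = -1.1642 + 0.3333*(-1.1642 + 1.7521) = -0.9683
  grad(y) = -2.7463, v = y - alpha*grad = -0.8258
  prox(v) = soft_thresh(-0.8258, 0.1199) = -0.7059
Iteration 3: beta = 0.5, y = -0.7059 + 0.5*(-0.7059 + 1.1642) = -0.4767
  grad(y) = 1.1866, v = y - alpha*grad = -0.5383
  prox(v) = soft_thresh(-0.5383, 0.1199) = -0.4184
f(x_3) = 4*(-0.4184)^2 + 5*(-0.4184) + 2.31*|-0.4184| = -0.4253


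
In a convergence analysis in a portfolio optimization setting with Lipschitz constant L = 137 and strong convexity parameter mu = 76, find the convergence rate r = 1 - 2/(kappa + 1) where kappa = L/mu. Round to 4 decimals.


Step 1: Compute the condition number.
kappa = L/mu = 137/76 = 1.8026
Step 2: Compute the convergence rate.
r = 1 - 2/(kappa + 1) = 1 - 2*mu/(L + mu) = (L - mu)/(L + mu) = 61/213 = 0.2864


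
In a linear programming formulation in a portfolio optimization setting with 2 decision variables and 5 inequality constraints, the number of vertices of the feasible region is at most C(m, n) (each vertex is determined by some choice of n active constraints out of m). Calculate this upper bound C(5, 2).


Each vertex corresponds to some choice of n active constraints out of m, so the number of vertices is at most C(m, n) = m! / (n!(m-n)!).
m = 5, n = 2
Numerator: 5 * 4
Denominator: 2! = 2
C(5, 2) = 10


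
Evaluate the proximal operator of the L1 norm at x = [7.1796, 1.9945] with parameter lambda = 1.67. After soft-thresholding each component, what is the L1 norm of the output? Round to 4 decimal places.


Soft-thresholding with lambda = 1.67:
prox(7.1796) = sign(7.1796)*max(|7.1796| - 1.67, 0) = 5.5096
prox(1.9945) = sign(1.9945)*max(|1.9945| - 1.67, 0) = 0.3245
prox(x) = [5.5096, 0.3245]
||prox(x)||_1 = 5.5096 + 0.3245 = 5.8341


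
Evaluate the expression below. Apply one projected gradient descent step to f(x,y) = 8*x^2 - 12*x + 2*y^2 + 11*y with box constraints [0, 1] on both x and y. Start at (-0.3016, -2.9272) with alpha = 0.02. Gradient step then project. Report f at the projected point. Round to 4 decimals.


Step 1: Compute gradient at (-0.3016, -2.9272).
grad_x = 2*8*-0.3016 - 12 = -16.8256
grad_y = 2*2*-2.9272 + 11 = -0.7088
Step 2: Gradient step.
x_raw = -0.3016 - 0.02*-16.8256 = 0.0349
y_raw = -2.9272 - 0.02*-0.7088 = -2.913
Step 3: Project onto [0, 1].
x_proj = clip(0.0349) = 0.0349
y_proj = clip(-2.913) = 0.0
Step 4: Evaluate f.
f(0.0349, 0.0) = -0.4092


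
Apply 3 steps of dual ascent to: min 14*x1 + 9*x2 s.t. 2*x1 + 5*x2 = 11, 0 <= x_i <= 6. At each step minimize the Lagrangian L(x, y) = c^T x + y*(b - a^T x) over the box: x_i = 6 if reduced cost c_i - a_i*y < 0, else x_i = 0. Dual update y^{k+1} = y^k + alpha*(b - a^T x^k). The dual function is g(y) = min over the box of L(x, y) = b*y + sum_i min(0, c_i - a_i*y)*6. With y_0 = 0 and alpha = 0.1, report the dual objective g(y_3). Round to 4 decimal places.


Dual ascent for LP: min 14*x1 + 9*x2, 2*x1 + 5*x2 = 11, 0 <= x_i <= 6
Step 1: y^k = 0.0, reduced costs: (14.0, 9.0)
  x^k = (0.0, 0.0), subgradient = b - a^T x = 11.0
  y^{k+1} = 0.0 + 0.1*11.0 = 1.1
Step 2: y^k = 1.1, reduced costs: (11.8, 3.5)
  x^k = (0.0, 0.0), subgradient = b - a^T x = 11.0
  y^{k+1} = 1.1 + 0.1*11.0 = 2.2
Step 3: y^k = 2.2, reduced costs: (9.6, -2.0)
  x^k = (0.0, 6.0), subgradient = b - a^T x = -19.0
  y^{k+1} = 2.2 + 0.1*-19.0 = 0.3
Dual objective at y_3 = 0.3: reduced costs (13.4, 7.5), box minimizer x = (0.0, 0.0)
g(y_3) = b*y + (c1 - a1*y)*x1 + (c2 - a2*y)*x2 = 11*0.3 + 13.4*0.0 + 7.5*0.0 = 3.3 + 0.0 + 0.0 = 3.3


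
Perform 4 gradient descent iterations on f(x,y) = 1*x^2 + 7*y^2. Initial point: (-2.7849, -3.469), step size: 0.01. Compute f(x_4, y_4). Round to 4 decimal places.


Gradient descent on f(x,y) = 1*x^2 + 7*y^2.
Starting point: (-2.7849, -3.469), alpha = 0.01
Step 1: grad_x = 2*1*-2.7849 = -5.5698, grad_y = 2*7*-3.469 = -48.566
  x_1 = -2.7849 - 0.01*-5.5698 = -2.7292
  y_1 = -3.469 - 0.01*-48.566 = -2.9833
Step 2: grad_x = 2*1*-2.7292 = -5.4584, grad_y = 2*7*-2.9833 = -41.7668
  x_2 = -2.7292 - 0.01*-5.4584 = -2.6746
  y_2 = -2.9833 - 0.01*-41.7668 = -2.5657
Step 3: grad_x = 2*1*-2.6746 = -5.3492, grad_y = 2*7*-2.5657 = -35.9194
  x_3 = -2.6746 - 0.01*-5.3492 = -2.6211
  y_3 = -2.5657 - 0.01*-35.9194 = -2.2065
Step 4: grad_x = 2*1*-2.6211 = -5.2423, grad_y = 2*7*-2.2065 = -30.8907
  x_4 = -2.6211 - 0.01*-5.2423 = -2.5687
  y_4 = -2.2065 - 0.01*-30.8907 = -1.8976
f(-2.5687, -1.8976) = 1*(-2.5687)^2 + 7*(-1.8976)^2 = 31.8037


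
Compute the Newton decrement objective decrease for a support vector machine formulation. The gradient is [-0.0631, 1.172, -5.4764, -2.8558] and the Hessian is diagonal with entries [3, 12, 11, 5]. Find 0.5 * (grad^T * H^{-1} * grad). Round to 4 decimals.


Step 1: H is diagonal, so H^(-1) * g = [-0.021, 0.0977, -0.4979, -0.5712].
Step 2: g^T H^(-1) g = sum_i g_i^2 / H_ii
  = (-0.0631)^2/3 + (1.172)^2/12 + (-5.4764)^2/11 + (-2.8558)^2/5
  = 0.0013 + 0.1145 + 2.7265 + 1.6311 = 4.4734
Step 3: Objective decrease = 0.5 * g^T H^(-1) g = 2.2367


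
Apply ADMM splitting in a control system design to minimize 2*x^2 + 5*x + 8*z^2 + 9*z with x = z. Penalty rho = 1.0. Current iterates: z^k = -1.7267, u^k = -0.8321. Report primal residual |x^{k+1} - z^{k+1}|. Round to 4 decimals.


ADMM iteration with rho = 1.0, z^k = -1.7267, u^k = -0.8321
Step 1: x-update.
Minimize 2*x^2 + 5*x + (1.0/2)*(x + 1.7267 - 0.8321)^2
FOC: (2*2 + 1.0)*x = -5 + 1.0*(-1.7267 + 0.8321)
x^{k+1} = -1.1789
Step 2: z-update.
Minimize 8*z^2 + 9*z + (1.0/2)*(-1.1789 - z - 0.8321)^2
FOC: (2*8 + 1.0)*z = -9 + 1.0*(-1.1789 - 0.8321)
z^{k+1} = -0.6477
Step 3: u-update.
u^{k+1} = -0.8321 - 1.1789 + 0.6477 = -1.3633
Step 4: Primal residual = |-1.1789 + 0.6477| = 0.5312


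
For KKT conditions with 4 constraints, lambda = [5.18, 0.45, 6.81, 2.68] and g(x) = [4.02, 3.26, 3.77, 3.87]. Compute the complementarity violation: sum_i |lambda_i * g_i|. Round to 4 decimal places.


KKT complementary slackness check:
lambda_1 * g_1 = 5.18 * 4.02 = 20.8236
lambda_2 * g_2 = 0.45 * 3.26 = 1.467
lambda_3 * g_3 = 6.81 * 3.77 = 25.6737
lambda_4 * g_4 = 2.68 * 3.87 = 10.3716
Total violation = 20.8236 + 1.467 + 25.6737 + 10.3716 = 58.3359


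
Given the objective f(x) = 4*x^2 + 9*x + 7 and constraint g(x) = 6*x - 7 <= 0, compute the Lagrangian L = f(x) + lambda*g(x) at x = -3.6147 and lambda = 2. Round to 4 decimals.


Step 1: Evaluate f(x).
f(-3.6147) = 4*(-3.6147)^2 + 9*(-3.6147) + 7 = 26.7319
Step 2: Evaluate g(x).
g(-3.6147) = 6*-3.6147 - 7 = -28.6882
Step 3: Compute Lagrangian.
L = 26.7319 + 2*-28.6882 = -30.6445


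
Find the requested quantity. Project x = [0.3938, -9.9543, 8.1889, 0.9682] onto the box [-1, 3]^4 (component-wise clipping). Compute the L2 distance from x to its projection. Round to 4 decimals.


Project each component onto [-1, 3].
clip(0.3938) = 0.3938, clip(-9.9543) = -1.0, clip(8.1889) = 3.0, clip(0.9682) = 0.9682
Projection = [0.3938, -1.0, 3.0, 0.9682]
Squared diffs: [0.0, 80.1795, 26.9247, 0.0]
Distance = sqrt(107.1042) = 10.3491


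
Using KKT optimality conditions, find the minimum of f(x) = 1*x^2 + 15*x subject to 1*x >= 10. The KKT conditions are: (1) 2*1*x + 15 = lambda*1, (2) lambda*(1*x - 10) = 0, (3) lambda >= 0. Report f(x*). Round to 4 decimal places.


Step 1: Try lambda = 0 (constraint inactive).
x_unc = -15/(2*1) = -7.5
Check: 1*-7.5 = -7.5 < 10 -- violated!
Step 2: Constraint must be active: 1*x = 10
x* = 10/1 = 10.0
lambda = (2*1*10.0 + 15)/1 = 35.0
Step 3: Compute optimal value.
f(x*) = 1*10.0^2 + 15*10.0 = 250.0


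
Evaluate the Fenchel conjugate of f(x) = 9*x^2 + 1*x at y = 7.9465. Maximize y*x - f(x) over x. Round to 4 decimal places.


f*(y) = sup_x {y*x - a*x^2 - b*x} = sup_x {(y-b)*x - a*x^2}
FOC: (y - b) - 2a*x = 0 => x* = (y - b)/(2a)
x* = (7.9465 - 1)/(2*9) = 0.3859
f*(7.9465) = (y-b)^2/(4a) = (7.9465 - 1)^2/(4*9)
= 48.2539/36 = 1.3404


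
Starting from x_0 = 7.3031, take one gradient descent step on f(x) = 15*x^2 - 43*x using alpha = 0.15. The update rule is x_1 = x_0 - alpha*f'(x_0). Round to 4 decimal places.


We compute the gradient at x_0 and apply the update.
f'(x) = 30*x - 43
f'(7.3031) = 30*7.3031 - 43 = 176.093
x_1 = 7.3031 - 0.15*176.093 = -19.1109


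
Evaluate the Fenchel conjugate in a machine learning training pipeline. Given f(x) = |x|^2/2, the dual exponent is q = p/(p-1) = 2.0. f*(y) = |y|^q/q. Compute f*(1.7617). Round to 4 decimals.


The conjugate exponent q satisfies 1/p + 1/q = 1.
p = 2, so q = 2/(2 - 1) = 2.0
|y|^q = 1.7617^2.0 = 3.1036
f*(1.7617) = 3.1036 / 2.0 = 1.5518


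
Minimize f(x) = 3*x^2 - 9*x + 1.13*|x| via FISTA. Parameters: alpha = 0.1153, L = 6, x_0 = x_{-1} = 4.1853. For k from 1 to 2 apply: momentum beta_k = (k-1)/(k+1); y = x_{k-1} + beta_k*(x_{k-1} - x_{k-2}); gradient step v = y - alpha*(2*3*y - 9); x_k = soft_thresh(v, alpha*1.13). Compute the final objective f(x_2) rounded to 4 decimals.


FISTA on f(x) = 3*x^2 - 9*x + 1.13*|x|
L = 6, alpha = 0.1153
Iteration 1: beta = 0.0, y = 4.1853 + 0.0*(4.1853 - 4.1853) = 4.1853
  grad(y) = 16.1118, v = y - alpha*grad = 2.3276
  prox(v) = soft_thresh(2.3276, 0.1303) = 2.1973
Iteration 2: beta = 0.3333, y = 2.1973 + 0.3333*(2.1973 - 4.1853) = 1.5347
  grad(y) = 0.208, v = y - alpha*grad = 1.5107
  prox(v) = soft_thresh(1.5107, 0.1303) = 1.3804
f(x_2) = 3*1.3804^2 - 9*1.3804 + 1.13*|1.3804| = -5.1472


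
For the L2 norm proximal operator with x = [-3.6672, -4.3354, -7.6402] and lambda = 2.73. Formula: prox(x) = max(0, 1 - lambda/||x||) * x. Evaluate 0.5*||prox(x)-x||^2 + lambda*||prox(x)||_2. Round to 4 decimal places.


Step 1: Compute ||x||.
||x|| = 9.5193
Step 2: Compute scaling factor.
scale = max(0, 1 - 2.73/9.5193) = 0.7132
Step 3: prox(x) = [-2.6155, -3.0921, -5.4491]
||prox(x)|| = 6.7893
Step 4: Proximal objective.
0.5*||prox-x||^2 = 3.7265
lambda*||prox|| = 18.5348
Total = 22.2612


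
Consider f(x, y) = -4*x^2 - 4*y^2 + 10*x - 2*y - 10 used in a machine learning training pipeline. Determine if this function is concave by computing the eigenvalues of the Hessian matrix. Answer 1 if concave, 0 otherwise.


The Hessian of f(x,y) = -4*x^2 - 4*y^2 + 10*x - 2*y - 10 is:
H = [[-8, 0], [0, -8]]
Trace = -8 - 8 = -16
Determinant = -8*-8 - (0)^2 = 64
Discriminant = (-16)^2 - 4*64 = 0.0
Eigenvalues: lambda_1 = -8.0, lambda_2 = -8.0
The function is concave.

1


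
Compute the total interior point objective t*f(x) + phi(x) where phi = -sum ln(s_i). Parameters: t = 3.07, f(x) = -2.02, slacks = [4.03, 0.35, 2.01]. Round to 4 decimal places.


Step 1: Compute log-barrier.
ln values: [1.3938, -1.0498, 0.6981]
phi = -(1.3938 - 1.0498 + 0.6981) = -1.0421
Step 2: Compute augmented objective.
t*f(x) = 3.07*-2.02 = -6.2014
Total = -6.2014 - 1.0421 = -7.2435


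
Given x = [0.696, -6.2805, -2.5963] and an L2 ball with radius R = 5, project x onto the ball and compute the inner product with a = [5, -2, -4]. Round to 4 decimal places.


Step 1: Compute ||x|| (intermediates to 6 decimals).
||x|| = sqrt(0.696^2 + (-6.2805)^2 + (-2.5963)^2) = 6.831535
Step 2: Project.
Since ||x|| > R, scale = R/||x|| = 5/6.831535 = 0.7319, proj(x) = scale * x
proj(x) = [0.509402, -4.596698, -1.900232]
Step 3: Dot product.
a^T * proj(x) = 5*0.509402 - 2*(-4.596698) - 4*(-1.900232) = 19.3413


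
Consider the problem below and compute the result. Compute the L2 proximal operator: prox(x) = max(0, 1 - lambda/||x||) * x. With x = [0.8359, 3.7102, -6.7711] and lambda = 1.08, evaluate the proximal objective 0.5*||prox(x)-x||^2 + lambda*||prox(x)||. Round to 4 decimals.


Step 1: Compute ||x||.
||x|| = 7.7661
Step 2: Compute scaling factor.
scale = max(0, 1 - 1.08/7.7661) = 0.8609
Step 3: prox(x) = [0.7197, 3.1942, -5.8295]
||prox(x)|| = 6.6861
Step 4: Proximal objective.
0.5*||prox-x||^2 = 0.5832
lambda*||prox|| = 7.221
Total = 7.8042


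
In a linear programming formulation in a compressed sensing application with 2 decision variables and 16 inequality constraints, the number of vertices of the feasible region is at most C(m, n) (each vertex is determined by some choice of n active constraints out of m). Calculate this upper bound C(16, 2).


Each vertex corresponds to some choice of n active constraints out of m, so the number of vertices is at most C(m, n) = m! / (n!(m-n)!).
m = 16, n = 2
Numerator: 16 * 15
Denominator: 2! = 2
C(16, 2) = 120


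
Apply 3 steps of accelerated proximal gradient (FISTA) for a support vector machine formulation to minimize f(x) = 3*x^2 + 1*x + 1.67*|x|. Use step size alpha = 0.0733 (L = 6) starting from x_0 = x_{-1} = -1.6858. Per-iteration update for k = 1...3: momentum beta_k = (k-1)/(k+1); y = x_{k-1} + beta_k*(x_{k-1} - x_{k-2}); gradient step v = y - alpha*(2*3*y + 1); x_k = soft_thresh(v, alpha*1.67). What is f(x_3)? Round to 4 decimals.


FISTA on f(x) = 3*x^2 + 1*x + 1.67*|x|
L = 6, alpha = 0.0733
Iteration 1: beta = 0.0, y = -1.6858 + 0.0*(-1.6858 + 1.6858) = -1.6858
  grad(y) = -9.1148, v = y - alpha*grad = -1.0177
  prox(v) = soft_thresh(-1.0177, 0.1224) = -0.8953
Iteration 2: beta = 0.3333, y = -0.8953 + 0.3333*(-0.8953 + 1.6858) = -0.6318
  grad(y) = -2.7906, v = y - alpha*grad = -0.4272
  prox(v) = soft_thresh(-0.4272, 0.1224) = -0.3048
Iteration 3: beta = 0.5, y = -0.3048 + 0.5*(-0.3048 + 0.8953) = -0.0096
  grad(y) = 0.9426, v = y - alpha*grad = -0.0787
  prox(v) = soft_thresh(-0.0787, 0.1224) = 0.0
f(x_3) = 3*0.0^2 + 1*0.0 + 1.67*|0.0| = 0.0


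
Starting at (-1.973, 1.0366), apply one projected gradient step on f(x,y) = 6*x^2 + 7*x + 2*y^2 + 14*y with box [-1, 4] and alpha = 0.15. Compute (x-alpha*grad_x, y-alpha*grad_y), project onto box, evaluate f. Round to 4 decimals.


Step 1: Compute gradient at (-1.973, 1.0366).
grad_x = 2*6*-1.973 + 7 = -16.676
grad_y = 2*2*1.0366 + 14 = 18.1464
Step 2: Gradient step.
x_raw = -1.973 - 0.15*-16.676 = 0.5284
y_raw = 1.0366 - 0.15*18.1464 = -1.6854
Step 3: Project onto [-1, 4].
x_proj = clip(0.5284) = 0.5284
y_proj = clip(-1.6854) = -1.0
Step 4: Evaluate f.
f(0.5284, -1.0) = -6.626


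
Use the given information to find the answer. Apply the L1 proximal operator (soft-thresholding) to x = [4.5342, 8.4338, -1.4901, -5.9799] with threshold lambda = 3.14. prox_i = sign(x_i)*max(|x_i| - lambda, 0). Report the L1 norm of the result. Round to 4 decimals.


Soft-thresholding with lambda = 3.14:
prox(4.5342) = sign(4.5342)*max(|4.5342| - 3.14, 0) = 1.3942
prox(8.4338) = sign(8.4338)*max(|8.4338| - 3.14, 0) = 5.2938
prox(-1.4901) = sign(-1.4901)*max(|-1.4901| - 3.14, 0) = 0.0
prox(-5.9799) = sign(-5.9799)*max(|-5.9799| - 3.14, 0) = -2.8399
prox(x) = [1.3942, 5.2938, 0.0, -2.8399]
||prox(x)||_1 = 1.3942 + 5.2938 + 0.0 + 2.8399 = 9.5279


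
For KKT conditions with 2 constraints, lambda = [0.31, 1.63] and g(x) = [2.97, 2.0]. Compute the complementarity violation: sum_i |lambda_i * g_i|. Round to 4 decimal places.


KKT complementary slackness check:
lambda_1 * g_1 = 0.31 * 2.97 = 0.9207
lambda_2 * g_2 = 1.63 * 2.0 = 3.26
Total violation = 0.9207 + 3.26 = 4.1807


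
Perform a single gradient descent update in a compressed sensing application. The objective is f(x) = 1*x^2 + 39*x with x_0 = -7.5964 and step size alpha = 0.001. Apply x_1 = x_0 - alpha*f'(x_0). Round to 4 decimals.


We compute the gradient at x_0 and apply the update.
f'(x) = 2*x + 39
f'(-7.5964) = 2*-7.5964 + 39 = 23.8072
x_1 = -7.5964 - 0.001*23.8072 = -7.6202


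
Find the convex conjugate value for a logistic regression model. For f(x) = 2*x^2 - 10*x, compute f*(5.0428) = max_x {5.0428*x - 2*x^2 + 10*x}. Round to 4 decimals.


f*(y) = sup_x {y*x - a*x^2 - b*x} = sup_x {(y-b)*x - a*x^2}
FOC: (y - b) - 2a*x = 0 => x* = (y - b)/(2a)
x* = (5.0428 + 10)/(2*2) = 3.7607
f*(5.0428) = (y-b)^2/(4a) = (5.0428 + 10)^2/(4*2)
= 226.2858/8 = 28.2857


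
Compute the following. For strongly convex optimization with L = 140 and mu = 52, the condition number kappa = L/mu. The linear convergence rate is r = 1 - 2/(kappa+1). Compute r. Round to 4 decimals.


Step 1: Compute the condition number.
kappa = L/mu = 140/52 = 2.6923
Step 2: Compute the convergence rate.
r = 1 - 2/(kappa + 1) = 1 - 2*mu/(L + mu) = (L - mu)/(L + mu) = 88/192 = 0.4583


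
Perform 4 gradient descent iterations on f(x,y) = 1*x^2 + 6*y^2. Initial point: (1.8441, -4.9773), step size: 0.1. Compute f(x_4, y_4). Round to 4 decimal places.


Gradient descent on f(x,y) = 1*x^2 + 6*y^2.
Starting point: (1.8441, -4.9773), alpha = 0.1
Step 1: grad_x = 2*1*1.8441 = 3.6882, grad_y = 2*6*-4.9773 = -59.7276
  x_1 = 1.8441 - 0.1*3.6882 = 1.4753
  y_1 = -4.9773 - 0.1*-59.7276 = 0.9955
Step 2: grad_x = 2*1*1.4753 = 2.9506, grad_y = 2*6*0.9955 = 11.9455
  x_2 = 1.4753 - 0.1*2.9506 = 1.1802
  y_2 = 0.9955 - 0.1*11.9455 = -0.1991
Step 3: grad_x = 2*1*1.1802 = 2.3604, grad_y = 2*6*-0.1991 = -2.3891
  x_3 = 1.1802 - 0.1*2.3604 = 0.9442
  y_3 = -0.1991 - 0.1*-2.3891 = 0.0398
Step 4: grad_x = 2*1*0.9442 = 1.8884, grad_y = 2*6*0.0398 = 0.4778
  x_4 = 0.9442 - 0.1*1.8884 = 0.7553
  y_4 = 0.0398 - 0.1*0.4778 = -0.008
f(0.7553, -0.008) = 1*0.7553^2 + 6*(-0.008)^2 = 0.5709


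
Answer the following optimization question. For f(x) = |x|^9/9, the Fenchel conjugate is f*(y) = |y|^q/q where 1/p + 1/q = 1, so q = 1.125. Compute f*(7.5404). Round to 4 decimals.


The conjugate exponent q satisfies 1/p + 1/q = 1.
p = 9, so q = 9/(9 - 1) = 1.125
|y|^q = 7.5404^1.125 = 9.7066
f*(7.5404) = 9.7066 / 1.125 = 8.6281


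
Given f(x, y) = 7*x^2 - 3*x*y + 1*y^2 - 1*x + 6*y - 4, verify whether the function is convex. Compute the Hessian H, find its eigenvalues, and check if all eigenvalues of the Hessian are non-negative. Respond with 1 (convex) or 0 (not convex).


The Hessian of f(x,y) = 7*x^2 - 3*x*y + 1*y^2 - 1*x + 6*y - 4 is:
H = [[14, -3], [-3, 2]]
Trace = 14 + 2 = 16
Determinant = 14*2 - (-3)^2 = 19
Discriminant = (16)^2 - 4*19 = 180.0
Eigenvalues: lambda_1 = 1.2918, lambda_2 = 14.7082
The function is convex.

1


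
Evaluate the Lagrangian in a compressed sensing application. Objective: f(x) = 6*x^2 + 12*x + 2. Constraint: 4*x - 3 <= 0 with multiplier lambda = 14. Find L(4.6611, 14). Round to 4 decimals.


Step 1: Evaluate f(x).
f(4.6611) = 6*4.6611^2 + 12*4.6611 + 2 = 188.2883
Step 2: Evaluate g(x).
g(4.6611) = 4*4.6611 - 3 = 15.6444
Step 3: Compute Lagrangian.
L = 188.2883 + 14*15.6444 = 407.3099


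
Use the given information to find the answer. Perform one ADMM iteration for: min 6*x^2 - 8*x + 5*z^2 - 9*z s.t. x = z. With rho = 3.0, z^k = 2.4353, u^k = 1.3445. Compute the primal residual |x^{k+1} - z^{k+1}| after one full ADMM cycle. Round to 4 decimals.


ADMM iteration with rho = 3.0, z^k = 2.4353, u^k = 1.3445
Step 1: x-update.
Minimize 6*x^2 - 8*x + (3.0/2)*(x - 2.4353 + 1.3445)^2
FOC: (2*6 + 3.0)*x = 8 + 3.0*(2.4353 - 1.3445)
x^{k+1} = 0.7515
Step 2: z-update.
Minimize 5*z^2 - 9*z + (3.0/2)*(0.7515 - z + 1.3445)^2
FOC: (2*5 + 3.0)*z = 9 + 3.0*(0.7515 + 1.3445)
z^{k+1} = 1.176
Step 3: u-update.
u^{k+1} = 1.3445 + 0.7515 - 1.176 = 0.92
Step 4: Primal residual = |0.7515 - 1.176| = 0.4245


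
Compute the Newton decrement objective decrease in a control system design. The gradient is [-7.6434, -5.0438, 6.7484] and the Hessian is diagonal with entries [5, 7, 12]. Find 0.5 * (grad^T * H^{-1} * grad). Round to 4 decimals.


Step 1: H is diagonal, so H^(-1) * g = [-1.5287, -0.7205, 0.5624].
Step 2: g^T H^(-1) g = sum_i g_i^2 / H_ii
  = (-7.6434)^2/5 + (-5.0438)^2/7 + (6.7484)^2/12
  = 11.6843 + 3.6343 + 3.7951 = 19.1137
Step 3: Objective decrease = 0.5 * g^T H^(-1) g = 9.5568


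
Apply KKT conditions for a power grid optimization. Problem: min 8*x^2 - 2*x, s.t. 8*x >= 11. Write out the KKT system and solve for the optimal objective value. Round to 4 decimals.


Step 1: Try lambda = 0 (constraint inactive).
x_unc = 2/(2*8) = 0.125
Check: 8*0.125 = 1.0 < 11 -- violated!
Step 2: Constraint must be active: 8*x = 11
x* = 11/8 = 1.375
lambda = (2*8*1.375 - 2)/8 = 2.5
Step 3: Compute optimal value.
f(x*) = 8*1.375^2 - 2*1.375 = 12.375


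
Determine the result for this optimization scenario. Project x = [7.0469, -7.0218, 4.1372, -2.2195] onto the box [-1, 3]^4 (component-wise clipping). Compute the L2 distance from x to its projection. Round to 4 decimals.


Project each component onto [-1, 3].
clip(7.0469) = 3.0, clip(-7.0218) = -1.0, clip(4.1372) = 3.0, clip(-2.2195) = -1.0
Projection = [3.0, -1.0, 3.0, -1.0]
Squared diffs: [16.3774, 36.2621, 1.2932, 1.4872]
Distance = sqrt(55.4199) = 7.4445


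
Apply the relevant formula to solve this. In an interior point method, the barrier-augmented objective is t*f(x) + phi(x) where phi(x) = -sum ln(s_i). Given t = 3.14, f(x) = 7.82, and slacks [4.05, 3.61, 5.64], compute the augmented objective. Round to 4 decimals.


Step 1: Compute log-barrier.
ln values: [1.3987, 1.2837, 1.7299]
phi = -(1.3987 + 1.2837 + 1.7299) = -4.4123
Step 2: Compute augmented objective.
t*f(x) = 3.14*7.82 = 24.5548
Total = 24.5548 - 4.4123 = 20.1425


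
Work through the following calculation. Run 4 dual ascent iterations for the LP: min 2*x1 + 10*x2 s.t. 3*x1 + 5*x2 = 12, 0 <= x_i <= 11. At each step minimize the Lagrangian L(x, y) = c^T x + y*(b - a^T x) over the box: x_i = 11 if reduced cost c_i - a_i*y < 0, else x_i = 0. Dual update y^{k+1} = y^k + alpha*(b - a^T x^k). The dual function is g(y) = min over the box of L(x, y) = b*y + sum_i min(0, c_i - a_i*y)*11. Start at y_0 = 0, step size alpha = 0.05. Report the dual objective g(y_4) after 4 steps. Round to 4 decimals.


Dual ascent for LP: min 2*x1 + 10*x2, 3*x1 + 5*x2 = 12, 0 <= x_i <= 11
Step 1: y^k = 0.0, reduced costs: (2.0, 10.0)
  x^k = (0.0, 0.0), subgradient = b - a^T x = 12.0
  y^{k+1} = 0.0 + 0.05*12.0 = 0.6
Step 2: y^k = 0.6, reduced costs: (0.2, 7.0)
  x^k = (0.0, 0.0), subgradient = b - a^T x = 12.0
  y^{k+1} = 0.6 + 0.05*12.0 = 1.2
Step 3: y^k = 1.2, reduced costs: (-1.6, 4.0)
  x^k = (11.0, 0.0), subgradient = b - a^T x = -21.0
  y^{k+1} = 1.2 + 0.05*-21.0 = 0.15
Step 4: y^k = 0.15, reduced costs: (1.55, 9.25)
  x^k = (0.0, 0.0), subgradient = b - a^T x = 12.0
  y^{k+1} = 0.15 + 0.05*12.0 = 0.75
Dual objective at y_4 = 0.75: reduced costs (-0.25, 6.25), box minimizer x = (11.0, 0.0)
g(y_4) = b*y + (c1 - a1*y)*x1 + (c2 - a2*y)*x2 = 12*0.75 + (-0.25)*11.0 + 6.25*0.0 = 9.0 - 2.75 + 0.0 = 6.25


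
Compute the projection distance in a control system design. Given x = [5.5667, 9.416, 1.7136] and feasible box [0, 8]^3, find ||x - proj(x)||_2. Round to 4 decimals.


Project each component onto [0, 8].
clip(5.5667) = 5.5667, clip(9.416) = 8.0, clip(1.7136) = 1.7136
Projection = [5.5667, 8.0, 1.7136]
Squared diffs: [0.0, 2.0051, 0.0]
Distance = sqrt(2.0051) = 1.416


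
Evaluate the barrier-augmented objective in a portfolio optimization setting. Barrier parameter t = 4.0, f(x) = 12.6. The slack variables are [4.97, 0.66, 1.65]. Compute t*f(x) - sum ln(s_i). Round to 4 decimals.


Step 1: Compute log-barrier.
ln values: [1.6034, -0.4155, 0.5008]
phi = -(1.6034 - 0.4155 + 0.5008) = -1.6887
Step 2: Compute augmented objective.
t*f(x) = 4.0*12.6 = 50.4
Total = 50.4 - 1.6887 = 48.7113


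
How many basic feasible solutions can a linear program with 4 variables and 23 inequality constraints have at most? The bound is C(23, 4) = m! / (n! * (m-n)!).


Each vertex corresponds to some choice of n active constraints out of m, so the number of vertices is at most C(m, n) = m! / (n!(m-n)!).
m = 23, n = 4
Numerator: 23 * 22 * 21 * 20
Denominator: 4! = 24
C(23, 4) = 8855


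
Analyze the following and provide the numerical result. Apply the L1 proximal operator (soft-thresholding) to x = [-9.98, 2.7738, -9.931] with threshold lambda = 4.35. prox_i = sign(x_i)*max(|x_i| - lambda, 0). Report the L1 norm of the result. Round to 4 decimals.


Soft-thresholding with lambda = 4.35:
prox(-9.98) = sign(-9.98)*max(|-9.98| - 4.35, 0) = -5.63
prox(2.7738) = sign(2.7738)*max(|2.7738| - 4.35, 0) = 0.0
prox(-9.931) = sign(-9.931)*max(|-9.931| - 4.35, 0) = -5.581
prox(x) = [-5.63, 0.0, -5.581]
||prox(x)||_1 = 5.63 + 0.0 + 5.581 = 11.211


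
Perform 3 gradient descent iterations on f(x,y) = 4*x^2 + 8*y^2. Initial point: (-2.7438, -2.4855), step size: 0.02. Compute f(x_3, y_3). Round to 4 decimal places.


Gradient descent on f(x,y) = 4*x^2 + 8*y^2.
Starting point: (-2.7438, -2.4855), alpha = 0.02
Step 1: grad_x = 2*4*-2.7438 = -21.9504, grad_y = 2*8*-2.4855 = -39.768
  x_1 = -2.7438 - 0.02*-21.9504 = -2.3048
  y_1 = -2.4855 - 0.02*-39.768 = -1.6901
Step 2: grad_x = 2*4*-2.3048 = -18.4383, grad_y = 2*8*-1.6901 = -27.0422
  x_2 = -2.3048 - 0.02*-18.4383 = -1.936
  y_2 = -1.6901 - 0.02*-27.0422 = -1.1493
Step 3: grad_x = 2*4*-1.936 = -15.4882, grad_y = 2*8*-1.1493 = -18.3887
  x_3 = -1.936 - 0.02*-15.4882 = -1.6263
  y_3 = -1.1493 - 0.02*-18.3887 = -0.7815
f(-1.6263, -0.7815) = 4*(-1.6263)^2 + 8*(-0.7815)^2 = 15.4651


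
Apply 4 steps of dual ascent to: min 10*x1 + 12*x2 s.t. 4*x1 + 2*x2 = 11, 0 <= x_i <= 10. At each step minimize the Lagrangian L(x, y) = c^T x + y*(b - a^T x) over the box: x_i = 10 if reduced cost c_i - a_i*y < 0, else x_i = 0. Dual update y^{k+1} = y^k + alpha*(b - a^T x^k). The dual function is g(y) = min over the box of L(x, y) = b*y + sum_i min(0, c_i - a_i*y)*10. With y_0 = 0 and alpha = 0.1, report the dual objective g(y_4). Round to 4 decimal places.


Dual ascent for LP: min 10*x1 + 12*x2, 4*x1 + 2*x2 = 11, 0 <= x_i <= 10
Step 1: y^k = 0.0, reduced costs: (10.0, 12.0)
  x^k = (0.0, 0.0), subgradient = b - a^T x = 11.0
  y^{k+1} = 0.0 + 0.1*11.0 = 1.1
Step 2: y^k = 1.1, reduced costs: (5.6, 9.8)
  x^k = (0.0, 0.0), subgradient = b - a^T x = 11.0
  y^{k+1} = 1.1 + 0.1*11.0 = 2.2
Step 3: y^k = 2.2, reduced costs: (1.2, 7.6)
  x^k = (0.0, 0.0), subgradient = b - a^T x = 11.0
  y^{k+1} = 2.2 + 0.1*11.0 = 3.3
Step 4: y^k = 3.3, reduced costs: (-3.2, 5.4)
  x^k = (10.0, 0.0), subgradient = b - a^T x = -29.0
  y^{k+1} = 3.3 + 0.1*-29.0 = 0.4
Dual objective at y_4 = 0.4: reduced costs (8.4, 11.2), box minimizer x = (0.0, 0.0)
g(y_4) = b*y + (c1 - a1*y)*x1 + (c2 - a2*y)*x2 = 11*0.4 + 8.4*0.0 + 11.2*0.0 = 4.4 + 0.0 + 0.0 = 4.4


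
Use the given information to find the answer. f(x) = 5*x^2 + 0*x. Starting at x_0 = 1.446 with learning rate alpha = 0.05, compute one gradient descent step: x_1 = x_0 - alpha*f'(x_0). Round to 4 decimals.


We compute the gradient at x_0 and apply the update.
f'(x) = 10*x + 0
f'(1.446) = 10*1.446 + 0 = 14.46
x_1 = 1.446 - 0.05*14.46 = 0.723


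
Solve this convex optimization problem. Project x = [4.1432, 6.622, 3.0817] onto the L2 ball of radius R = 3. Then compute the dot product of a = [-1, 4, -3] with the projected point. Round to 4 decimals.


Step 1: Compute ||x|| (intermediates to 6 decimals).
||x|| = sqrt(4.1432^2 + 6.622^2 + 3.0817^2) = 8.397253
Step 2: Project.
Since ||x|| > R, scale = R/||x|| = 3/8.397253 = 0.35726, proj(x) = scale * x
proj(x) = [1.4802, 2.365776, 1.100968]
Step 3: Dot product.
a^T * proj(x) = -1*1.4802 + 4*2.365776 - 3*1.100968 = 4.68


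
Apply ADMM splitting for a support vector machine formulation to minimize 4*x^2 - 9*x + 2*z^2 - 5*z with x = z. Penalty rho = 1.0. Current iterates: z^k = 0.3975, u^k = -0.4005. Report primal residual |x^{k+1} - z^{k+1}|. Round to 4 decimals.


ADMM iteration with rho = 1.0, z^k = 0.3975, u^k = -0.4005
Step 1: x-update.
Minimize 4*x^2 - 9*x + (1.0/2)*(x - 0.3975 - 0.4005)^2
FOC: (2*4 + 1.0)*x = 9 + 1.0*(0.3975 + 0.4005)
x^{k+1} = 1.0887
Step 2: z-update.
Minimize 2*z^2 - 5*z + (1.0/2)*(1.0887 - z - 0.4005)^2
FOC: (2*2 + 1.0)*z = 5 + 1.0*(1.0887 - 0.4005)
z^{k+1} = 1.1376
Step 3: u-update.
u^{k+1} = -0.4005 + 1.0887 - 1.1376 = -0.4495
Step 4: Primal residual = |1.0887 - 1.1376| = 0.049


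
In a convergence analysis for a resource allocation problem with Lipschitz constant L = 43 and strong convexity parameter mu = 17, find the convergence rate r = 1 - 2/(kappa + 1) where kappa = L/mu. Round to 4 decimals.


Step 1: Compute the condition number.
kappa = L/mu = 43/17 = 2.5294
Step 2: Compute the convergence rate.
r = 1 - 2/(kappa + 1) = 1 - 2*mu/(L + mu) = (L - mu)/(L + mu) = 26/60 = 0.4333


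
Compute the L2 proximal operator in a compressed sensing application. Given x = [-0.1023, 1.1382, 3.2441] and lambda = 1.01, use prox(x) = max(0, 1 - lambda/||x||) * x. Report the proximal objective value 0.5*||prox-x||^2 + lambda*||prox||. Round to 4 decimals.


Step 1: Compute ||x||.
||x|| = 3.4395
Step 2: Compute scaling factor.
scale = max(0, 1 - 1.01/3.4395) = 0.7064
Step 3: prox(x) = [-0.0723, 0.804, 2.2915]
||prox(x)|| = 2.4295
Step 4: Proximal objective.
0.5*||prox-x||^2 = 0.5101
lambda*||prox|| = 2.4538
Total = 2.9638


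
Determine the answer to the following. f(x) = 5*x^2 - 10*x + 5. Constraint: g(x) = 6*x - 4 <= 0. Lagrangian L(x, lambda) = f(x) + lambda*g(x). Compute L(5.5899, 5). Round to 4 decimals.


Step 1: Evaluate f(x).
f(5.5899) = 5*5.5899^2 - 10*5.5899 + 5 = 105.3359
Step 2: Evaluate g(x).
g(5.5899) = 6*5.5899 - 4 = 29.5394
Step 3: Compute Lagrangian.
L = 105.3359 + 5*29.5394 = 253.0329


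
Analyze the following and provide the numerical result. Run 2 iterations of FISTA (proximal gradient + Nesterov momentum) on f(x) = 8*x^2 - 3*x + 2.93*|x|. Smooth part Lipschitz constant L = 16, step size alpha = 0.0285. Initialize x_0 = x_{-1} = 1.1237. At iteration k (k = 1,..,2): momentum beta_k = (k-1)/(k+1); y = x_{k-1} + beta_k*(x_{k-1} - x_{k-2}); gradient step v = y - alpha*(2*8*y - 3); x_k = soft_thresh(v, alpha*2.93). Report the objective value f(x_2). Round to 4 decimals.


FISTA on f(x) = 8*x^2 - 3*x + 2.93*|x|
L = 16, alpha = 0.0285
Iteration 1: beta = 0.0, y = 1.1237 + 0.0*(1.1237 - 1.1237) = 1.1237
  grad(y) = 14.9792, v = y - alpha*grad = 0.6968
  prox(v) = soft_thresh(0.6968, 0.0835) = 0.6133
Iteration 2: beta = 0.3333, y = 0.6133 + 0.3333*(0.6133 - 1.1237) = 0.4432
  grad(y) = 4.0904, v = y - alpha*grad = 0.3266
  prox(v) = soft_thresh(0.3266, 0.0835) = 0.2431
f(x_2) = 8*0.2431^2 - 3*0.2431 + 2.93*|0.2431| = 0.4556


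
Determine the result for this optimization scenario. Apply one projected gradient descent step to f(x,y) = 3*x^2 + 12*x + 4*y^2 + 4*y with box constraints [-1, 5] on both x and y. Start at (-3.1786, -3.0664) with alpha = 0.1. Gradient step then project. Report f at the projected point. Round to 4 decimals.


Step 1: Compute gradient at (-3.1786, -3.0664).
grad_x = 2*3*-3.1786 + 12 = -7.0716
grad_y = 2*4*-3.0664 + 4 = -20.5312
Step 2: Gradient step.
x_raw = -3.1786 - 0.1*-7.0716 = -2.4714
y_raw = -3.0664 - 0.1*-20.5312 = -1.0133
Step 3: Project onto [-1, 5].
x_proj = clip(-2.4714) = -1.0
y_proj = clip(-1.0133) = -1.0
Step 4: Evaluate f.
f(-1.0, -1.0) = -9.0


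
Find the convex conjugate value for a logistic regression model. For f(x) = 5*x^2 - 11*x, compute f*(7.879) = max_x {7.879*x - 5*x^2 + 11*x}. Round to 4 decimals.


f*(y) = sup_x {y*x - a*x^2 - b*x} = sup_x {(y-b)*x - a*x^2}
FOC: (y - b) - 2a*x = 0 => x* = (y - b)/(2a)
x* = (7.879 + 11)/(2*5) = 1.8879
f*(7.879) = (y-b)^2/(4a) = (7.879 + 11)^2/(4*5)
= 356.4166/20 = 17.8208


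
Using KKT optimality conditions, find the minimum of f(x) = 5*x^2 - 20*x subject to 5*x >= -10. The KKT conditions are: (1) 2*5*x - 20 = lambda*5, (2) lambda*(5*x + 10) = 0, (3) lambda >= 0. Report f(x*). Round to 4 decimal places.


Step 1: Try lambda = 0 (constraint inactive).
Stationarity: 2*5*x - 20 = 0
x* = 20/(2*5) = 2.0
Check constraint: 5*2.0 = 10.0 >= -10 -- satisfied.
Step 2: Compute optimal value.
f(x*) = 5*2.0^2 - 20*2.0 = -20.0


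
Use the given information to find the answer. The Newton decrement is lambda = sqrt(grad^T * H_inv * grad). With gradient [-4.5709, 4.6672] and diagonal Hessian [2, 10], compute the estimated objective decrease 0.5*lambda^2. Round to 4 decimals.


Step 1: H is diagonal, so H^(-1) * g = [-2.2855, 0.4667].
Step 2: g^T H^(-1) g = sum_i g_i^2 / H_ii
  = (-4.5709)^2/2 + (4.6672)^2/10
  = 10.4466 + 2.1783 = 12.6248
Step 3: Objective decrease = 0.5 * g^T H^(-1) g = 6.3124


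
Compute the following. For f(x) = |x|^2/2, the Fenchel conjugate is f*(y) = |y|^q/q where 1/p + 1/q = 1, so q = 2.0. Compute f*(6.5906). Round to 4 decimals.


The conjugate exponent q satisfies 1/p + 1/q = 1.
p = 2, so q = 2/(2 - 1) = 2.0
|y|^q = 6.5906^2.0 = 43.436
f*(6.5906) = 43.436 / 2.0 = 21.718


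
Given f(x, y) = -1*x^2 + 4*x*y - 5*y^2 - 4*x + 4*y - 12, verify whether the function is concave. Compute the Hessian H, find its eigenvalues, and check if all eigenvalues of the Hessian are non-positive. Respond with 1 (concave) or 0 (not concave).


The Hessian of f(x,y) = -1*x^2 + 4*x*y - 5*y^2 - 4*x + 4*y - 12 is:
H = [[-2, 4], [4, -10]]
Trace = -2 - 10 = -12
Determinant = -2*-10 - (4)^2 = 4
Discriminant = (-12)^2 - 4*4 = 128.0
Eigenvalues: lambda_1 = -11.6569, lambda_2 = -0.3431
The function is concave.

1


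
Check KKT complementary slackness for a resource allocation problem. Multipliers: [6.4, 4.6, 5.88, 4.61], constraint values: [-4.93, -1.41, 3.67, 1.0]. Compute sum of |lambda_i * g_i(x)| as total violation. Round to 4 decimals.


KKT complementary slackness check:
lambda_1 * g_1 = 6.4 * -4.93 = -31.552
lambda_2 * g_2 = 4.6 * -1.41 = -6.486
lambda_3 * g_3 = 5.88 * 3.67 = 21.5796
lambda_4 * g_4 = 4.61 * 1.0 = 4.61
Total violation = 31.552 + 6.486 + 21.5796 + 4.61 = 64.2276


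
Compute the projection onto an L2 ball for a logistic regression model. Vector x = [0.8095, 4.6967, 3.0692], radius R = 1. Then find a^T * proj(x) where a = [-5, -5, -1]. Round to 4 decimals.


Step 1: Compute ||x|| (intermediates to 6 decimals).
||x|| = sqrt(0.8095^2 + 4.6967^2 + 3.0692^2) = 5.66871
Step 2: Project.
Since ||x|| > R, scale = R/||x|| = 1/5.66871 = 0.176407, proj(x) = scale * x
proj(x) = [0.142801, 0.828531, 0.541428]
Step 3: Dot product.
a^T * proj(x) = -5*0.142801 - 5*0.828531 - 1*0.541428 = -5.3981


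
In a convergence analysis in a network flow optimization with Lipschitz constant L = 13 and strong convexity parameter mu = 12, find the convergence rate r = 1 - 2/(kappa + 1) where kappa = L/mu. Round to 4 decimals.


Step 1: Compute the condition number.
kappa = L/mu = 13/12 = 1.0833
Step 2: Compute the convergence rate.
r = 1 - 2/(kappa + 1) = 1 - 2*mu/(L + mu) = (L - mu)/(L + mu) = 1/25 = 0.04


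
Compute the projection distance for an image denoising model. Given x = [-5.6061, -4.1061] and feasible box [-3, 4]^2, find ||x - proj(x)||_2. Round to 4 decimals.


Project each component onto [-3, 4].
clip(-5.6061) = -3.0, clip(-4.1061) = -3.0
Projection = [-3.0, -3.0]
Squared diffs: [6.7918, 1.2235]
Distance = sqrt(8.0153) = 2.8311


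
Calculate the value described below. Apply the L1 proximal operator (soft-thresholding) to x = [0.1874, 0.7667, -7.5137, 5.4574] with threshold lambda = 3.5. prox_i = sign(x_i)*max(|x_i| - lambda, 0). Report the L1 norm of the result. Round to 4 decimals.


Soft-thresholding with lambda = 3.5:
prox(0.1874) = sign(0.1874)*max(|0.1874| - 3.5, 0) = 0.0
prox(0.7667) = sign(0.7667)*max(|0.7667| - 3.5, 0) = 0.0
prox(-7.5137) = sign(-7.5137)*max(|-7.5137| - 3.5, 0) = -4.0137
prox(5.4574) = sign(5.4574)*max(|5.4574| - 3.5, 0) = 1.9574
prox(x) = [0.0, 0.0, -4.0137, 1.9574]
||prox(x)||_1 = 0.0 + 0.0 + 4.0137 + 1.9574 = 5.9711


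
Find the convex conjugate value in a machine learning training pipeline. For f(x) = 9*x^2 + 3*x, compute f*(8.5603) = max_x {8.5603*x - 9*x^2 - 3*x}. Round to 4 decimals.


f*(y) = sup_x {y*x - a*x^2 - b*x} = sup_x {(y-b)*x - a*x^2}
FOC: (y - b) - 2a*x = 0 => x* = (y - b)/(2a)
x* = (8.5603 - 3)/(2*9) = 0.3089
f*(8.5603) = (y-b)^2/(4a) = (8.5603 - 3)^2/(4*9)
= 30.9169/36 = 0.8588


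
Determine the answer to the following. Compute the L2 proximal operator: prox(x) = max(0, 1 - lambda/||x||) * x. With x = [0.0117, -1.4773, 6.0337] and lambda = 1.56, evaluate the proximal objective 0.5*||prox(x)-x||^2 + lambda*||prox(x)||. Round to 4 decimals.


Step 1: Compute ||x||.
||x|| = 6.2119
Step 2: Compute scaling factor.
scale = max(0, 1 - 1.56/6.2119) = 0.7489
Step 3: prox(x) = [0.0088, -1.1063, 4.5185]
||prox(x)|| = 4.6519
Step 4: Proximal objective.
0.5*||prox-x||^2 = 1.2168
lambda*||prox|| = 7.257
Total = 8.4738


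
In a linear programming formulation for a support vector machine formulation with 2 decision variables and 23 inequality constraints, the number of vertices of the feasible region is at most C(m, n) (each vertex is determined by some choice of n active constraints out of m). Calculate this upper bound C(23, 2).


Each vertex corresponds to some choice of n active constraints out of m, so the number of vertices is at most C(m, n) = m! / (n!(m-n)!).
m = 23, n = 2
Numerator: 23 * 22
Denominator: 2! = 2
C(23, 2) = 253
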